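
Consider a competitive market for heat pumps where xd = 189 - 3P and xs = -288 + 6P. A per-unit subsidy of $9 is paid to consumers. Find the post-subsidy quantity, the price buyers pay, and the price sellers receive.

Pre-subsidy: 189 - 3P = -288 + 6P gives P* = 53, x* = 30.
With the rebate, buyers effectively pay Pb = Ps − 9, where Ps is the price sellers receive.
Demand in terms of Ps becomes xd = 189 − 3(Ps − 9) = 216 - 3Ps. Setting this equal to supply: 216 - 3Ps = -288 + 6Ps, so Ps = 56.
Buyers pay Pb = 56 − 9 = 47; x' = -288 + 6·56 = 48.

x' = 48; buyers pay $47; sellers receive $56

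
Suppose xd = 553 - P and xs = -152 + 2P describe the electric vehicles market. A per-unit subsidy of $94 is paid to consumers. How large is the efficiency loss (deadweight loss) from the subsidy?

Deadweight loss = 8836/3

Pre-subsidy: 553 - P = -152 + 2P gives P* = 235, x* = 318.
With the rebate, buyers effectively pay Pb = Ps − 94, where Ps is the price sellers receive.
Demand in terms of Ps becomes xd = 553 − 1(Ps − 94) = 647 - Ps. Setting this equal to supply: 647 - Ps = -152 + 2Ps, so Ps = 799/3.
Buyers pay Pb = 799/3 − 94 = 517/3; x' = -152 + 2·(799/3) = 1142/3.
The subsidy expands output by 1142/3 − 318 = 188/3 past the efficient level; on those units the gap between marginal cost and willingness to pay runs from 0 up to 94.
DWL = ½ × 94 × 188/3 = 8836/3.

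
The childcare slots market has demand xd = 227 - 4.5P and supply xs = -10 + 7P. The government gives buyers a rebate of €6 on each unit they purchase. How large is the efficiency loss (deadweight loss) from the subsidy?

Deadweight loss = 1134/23

Pre-subsidy: 227 - 4.5P = -10 + 7P gives P* = 474/23, x* = 3088/23.
With the rebate, buyers effectively pay Pb = Ps − 6, where Ps is the price sellers receive.
Demand in terms of Ps becomes xd = 227 − 4.5(Ps − 6) = 254 - 4.5Ps. Setting this equal to supply: 254 - 4.5Ps = -10 + 7Ps, so Ps = 528/23.
Buyers pay Pb = 528/23 − 6 = 390/23; x' = -10 + 7·(528/23) = 3466/23.
The subsidy expands output by 3466/23 − 3088/23 = 378/23 past the efficient level; on those units the gap between marginal cost and willingness to pay runs from 0 up to 6.
DWL = ½ × 6 × 378/23 = 1134/23.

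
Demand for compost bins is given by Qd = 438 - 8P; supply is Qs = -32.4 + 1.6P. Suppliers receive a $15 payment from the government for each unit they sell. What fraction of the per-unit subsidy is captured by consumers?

Pre-subsidy: 438 - 8P = -32.4 + 1.6P gives P* = 49, Q* = 46.
With the subsidy, sellers receive Ps = Pb + 15 for each unit, where Pb is the price buyers pay.
Supply in terms of Pb becomes Qs = -32.4 + 1.6(Pb + 15) = -8.4 + 1.6Pb. Setting this equal to demand: 438 - 8Pb = -8.4 + 1.6Pb, so Pb = 46.5.
Sellers receive Ps = 46.5 + 15 = 61.5; Q' = 438 − 8·46.5 = 66.
Buyers' price falls by P* − Pb = 49 − 46.5 = 2.5; sellers' price rises by Ps − P* = 61.5 − 49 = 12.5.
So consumers capture 2.5/15 = 1/6 of each unit of subsidy.

Consumer share = 1/6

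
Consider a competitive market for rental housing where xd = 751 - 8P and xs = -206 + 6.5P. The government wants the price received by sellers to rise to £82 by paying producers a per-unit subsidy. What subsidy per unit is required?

Required subsidy s = £29 per unit

At a seller price of 82, quantity supplied is -206 + 6.5·82 = 327.
Buyers absorb 327 only when they pay Pb with 751 − 8·Pb = 327, i.e. Pb = 53.
s = Ps − Pb = 82 − 53 = 29.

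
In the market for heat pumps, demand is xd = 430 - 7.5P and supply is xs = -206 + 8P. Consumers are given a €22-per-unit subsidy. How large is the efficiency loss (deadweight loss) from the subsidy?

Pre-subsidy: 430 - 7.5P = -206 + 8P gives P* = 1272/31, x* = 3790/31.
With the rebate, buyers effectively pay Pb = Ps − 22, where Ps is the price sellers receive.
Demand in terms of Ps becomes xd = 430 − 7.5(Ps − 22) = 595 - 7.5Ps. Setting this equal to supply: 595 - 7.5Ps = -206 + 8Ps, so Ps = 1602/31.
Buyers pay Pb = 1602/31 − 22 = 920/31; x' = -206 + 8·(1602/31) = 6430/31.
The subsidy expands output by 6430/31 − 3790/31 = 2640/31 past the efficient level; on those units the gap between marginal cost and willingness to pay runs from 0 up to 22.
DWL = ½ × 22 × 2640/31 = 29040/31.

Deadweight loss = 29040/31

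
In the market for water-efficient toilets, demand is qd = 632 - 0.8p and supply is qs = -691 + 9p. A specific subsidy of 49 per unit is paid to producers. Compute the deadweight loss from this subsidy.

Deadweight loss = 882

Pre-subsidy: 632 - 0.8p = -691 + 9p gives p* = 135, q* = 524.
With the subsidy, sellers receive ps = pb + 49 for each unit, where pb is the price buyers pay.
Supply in terms of pb becomes qs = -691 + 9(pb + 49) = -250 + 9pb. Setting this equal to demand: 632 - 0.8pb = -250 + 9pb, so pb = 90.
Sellers receive ps = 90 + 49 = 139; q' = 632 − 0.8·90 = 560.
The subsidy expands output by 560 − 524 = 36 past the efficient level; on those units the gap between marginal cost and willingness to pay runs from 0 up to 49.
DWL = ½ × 49 × 36 = 882.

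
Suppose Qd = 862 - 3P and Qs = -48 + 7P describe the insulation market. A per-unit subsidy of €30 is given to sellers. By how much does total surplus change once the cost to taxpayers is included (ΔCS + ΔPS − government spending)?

Pre-subsidy: 862 - 3P = -48 + 7P gives P* = 91, Q* = 589.
With the subsidy, sellers receive Ps = Pb + 30 for each unit, where Pb is the price buyers pay.
Supply in terms of Pb becomes Qs = -48 + 7(Pb + 30) = 162 + 7Pb. Setting this equal to demand: 862 - 3Pb = 162 + 7Pb, so Pb = 70.
Sellers receive Ps = 70 + 30 = 100; Q' = 862 − 3·70 = 652.
ΔCS = ½(589 + 652)(91 − 70) = 13030.5; ΔPS = ½(589 + 652)(100 − 91) = 5584.5.
Government spending = 30 × 652 = 19560.
Net change = 13030.5 + 5584.5 − 19560 = -945. The loss equals the DWL triangle ½·30·63.

Net change in total surplus = -€945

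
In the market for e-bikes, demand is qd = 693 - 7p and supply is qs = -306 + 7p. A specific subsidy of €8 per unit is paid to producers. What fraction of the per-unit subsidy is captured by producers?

Producer share = 0.5

Pre-subsidy: 693 - 7p = -306 + 7p gives p* = 999/14, q* = 193.5.
With the subsidy, sellers receive ps = pb + 8 for each unit, where pb is the price buyers pay.
Supply in terms of pb becomes qs = -306 + 7(pb + 8) = -250 + 7pb. Setting this equal to demand: 693 - 7pb = -250 + 7pb, so pb = 943/14.
Sellers receive ps = 943/14 + 8 = 1055/14; q' = 693 − 7·(943/14) = 221.5.
Buyers' price falls by p* − pb = 999/14 − 943/14 = 4; sellers' price rises by ps − p* = 1055/14 − 999/14 = 4.
So producers capture 4/8 = 0.5 of each unit of subsidy.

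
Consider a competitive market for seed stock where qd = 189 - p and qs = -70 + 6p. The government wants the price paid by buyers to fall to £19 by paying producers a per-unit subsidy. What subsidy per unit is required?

Required subsidy s = £21 per unit

At a buyer price of 19, quantity demanded is 189 − 1·19 = 170.
Sellers supply 170 only when they receive ps with -70 + 6·ps = 170, i.e. ps = 40.
s = ps − pb = 40 − 19 = 21.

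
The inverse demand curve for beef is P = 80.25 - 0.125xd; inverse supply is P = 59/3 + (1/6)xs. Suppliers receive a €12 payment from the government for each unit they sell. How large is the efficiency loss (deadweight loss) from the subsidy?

Deadweight loss = 1728/7

Pre-subsidy: 80.25 - 0.125x = 59/3 + (1/6)x gives x* = 1454/7 and P* = 380/7.
With the subsidy, sellers receive Ps = Pb + 12 for each unit, where Pb is the price buyers pay.
On the curves, Pb = 80.25 - 0.125x and Ps = 59/3 + (1/6)x; the wedge Ps − Pb = 12 gives 59/3 + (1/6)x − (80.25 - 0.125x) = 12, so x' = 1742/7.
Then Pb = 80.25 − 0.125·(1742/7) = 344/7 and Ps = 59/3 + (1/6)·(1742/7) = 428/7.
The subsidy expands output by 1742/7 − 1454/7 = 288/7 past the efficient level; on those units the gap between marginal cost and willingness to pay runs from 0 up to 12.
DWL = ½ × 12 × 288/7 = 1728/7.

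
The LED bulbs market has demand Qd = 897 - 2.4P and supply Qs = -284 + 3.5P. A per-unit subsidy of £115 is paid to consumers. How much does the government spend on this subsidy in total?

Pre-subsidy: 897 - 2.4P = -284 + 3.5P gives P* = 11810/59, Q* = 24579/59.
With the rebate, buyers effectively pay Pb = Ps − 115, where Ps is the price sellers receive.
Demand in terms of Ps becomes Qd = 897 − 2.4(Ps − 115) = 1173 - 2.4Ps. Setting this equal to supply: 1173 - 2.4Ps = -284 + 3.5Ps, so Ps = 14570/59.
Buyers pay Pb = 14570/59 − 115 = 7785/59; Q' = -284 + 3.5·(14570/59) = 34239/59.
Government outlay = subsidy × quantity = 115 × 34239/59 = 3937485/59.

Government cost = 3937485/59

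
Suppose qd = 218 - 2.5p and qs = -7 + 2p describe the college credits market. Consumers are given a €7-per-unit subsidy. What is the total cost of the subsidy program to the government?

Pre-subsidy: 218 - 2.5p = -7 + 2p gives p* = 50, q* = 93.
With the rebate, buyers effectively pay pb = ps − 7, where ps is the price sellers receive.
Demand in terms of ps becomes qd = 218 − 2.5(ps − 7) = 235.5 - 2.5ps. Setting this equal to supply: 235.5 - 2.5ps = -7 + 2ps, so ps = 485/9.
Buyers pay pb = 485/9 − 7 = 422/9; q' = -7 + 2·(485/9) = 907/9.
Government outlay = subsidy × quantity = 7 × 907/9 = 6349/9.

Government cost = 6349/9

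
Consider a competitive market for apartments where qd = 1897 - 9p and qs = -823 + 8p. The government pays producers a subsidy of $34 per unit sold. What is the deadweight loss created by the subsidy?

Deadweight loss = $2448

Pre-subsidy: 1897 - 9p = -823 + 8p gives p* = 160, q* = 457.
With the subsidy, sellers receive ps = pb + 34 for each unit, where pb is the price buyers pay.
Supply in terms of pb becomes qs = -823 + 8(pb + 34) = -551 + 8pb. Setting this equal to demand: 1897 - 9pb = -551 + 8pb, so pb = 144.
Sellers receive ps = 144 + 34 = 178; q' = 1897 − 9·144 = 601.
The subsidy expands output by 601 − 457 = 144 past the efficient level; on those units the gap between marginal cost and willingness to pay runs from 0 up to 34.
DWL = ½ × 34 × 144 = 2448.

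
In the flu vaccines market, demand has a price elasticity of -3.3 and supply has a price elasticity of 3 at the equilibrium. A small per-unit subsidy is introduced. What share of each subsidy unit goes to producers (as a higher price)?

Producer share = 11/21

For a small subsidy around the equilibrium, the benefit split depends on the relative slopes, which at a point are proportional to the elasticities.
Buyer share = εs/(εs + |εd|) = 3/(3 + 3.3) = 10/21; seller share = |εd|/(εs + |εd|) = 11/21.
So producers capture 11/21 of the subsidy.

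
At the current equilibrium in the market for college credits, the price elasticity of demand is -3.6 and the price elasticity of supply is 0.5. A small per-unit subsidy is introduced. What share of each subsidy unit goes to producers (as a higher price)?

For a small subsidy around the equilibrium, the benefit split depends on the relative slopes, which at a point are proportional to the elasticities.
Buyer share = εs/(εs + |εd|) = 0.5/(0.5 + 3.6) = 5/41; seller share = |εd|/(εs + |εd|) = 36/41.
So producers capture 36/41 of the subsidy.

Producer share = 36/41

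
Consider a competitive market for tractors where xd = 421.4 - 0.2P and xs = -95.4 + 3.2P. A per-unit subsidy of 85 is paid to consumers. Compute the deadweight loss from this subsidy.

Deadweight loss = 680

Pre-subsidy: 421.4 - 0.2P = -95.4 + 3.2P gives P* = 152, x* = 391.
With the rebate, buyers effectively pay Pb = Ps − 85, where Ps is the price sellers receive.
Demand in terms of Ps becomes xd = 421.4 − 0.2(Ps − 85) = 438.4 - 0.2Ps. Setting this equal to supply: 438.4 - 0.2Ps = -95.4 + 3.2Ps, so Ps = 157.
Buyers pay Pb = 157 − 85 = 72; x' = -95.4 + 3.2·157 = 407.
The subsidy expands output by 407 − 391 = 16 past the efficient level; on those units the gap between marginal cost and willingness to pay runs from 0 up to 85.
DWL = ½ × 85 × 16 = 680.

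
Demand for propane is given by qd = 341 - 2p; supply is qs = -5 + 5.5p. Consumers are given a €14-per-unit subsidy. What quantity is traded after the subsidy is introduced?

Pre-subsidy: 341 - 2p = -5 + 5.5p gives p* = 692/15, q* = 3731/15.
With the rebate, buyers effectively pay pb = ps − 14, where ps is the price sellers receive.
Demand in terms of ps becomes qd = 341 − 2(ps − 14) = 369 - 2ps. Setting this equal to supply: 369 - 2ps = -5 + 5.5ps, so ps = 748/15.
Buyers pay pb = 748/15 − 14 = 538/15; q' = -5 + 5.5·(748/15) = 4039/15.

q' = 4039/15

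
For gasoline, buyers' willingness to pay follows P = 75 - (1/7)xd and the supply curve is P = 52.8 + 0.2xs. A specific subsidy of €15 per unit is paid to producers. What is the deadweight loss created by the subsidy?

Pre-subsidy: 75 - (1/7)x = 52.8 + 0.2x gives x* = 64.75 and P* = 65.75.
With the subsidy, sellers receive Ps = Pb + 15 for each unit, where Pb is the price buyers pay.
On the curves, Pb = 75 - (1/7)x and Ps = 52.8 + 0.2x; the wedge Ps − Pb = 15 gives 52.8 + 0.2x − (75 - (1/7)x) = 15, so x' = 108.5.
Then Pb = 75 − (1/7)·108.5 = 59.5 and Ps = 52.8 + 0.2·108.5 = 74.5.
The subsidy expands output by 108.5 − 64.75 = 43.75 past the efficient level; on those units the gap between marginal cost and willingness to pay runs from 0 up to 15.
DWL = ½ × 15 × 43.75 = 328.125.

Deadweight loss = €328.125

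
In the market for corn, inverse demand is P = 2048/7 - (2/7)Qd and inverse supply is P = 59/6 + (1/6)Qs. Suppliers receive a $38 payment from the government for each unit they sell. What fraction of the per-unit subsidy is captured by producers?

Producer share = 7/19

Pre-subsidy: 2048/7 - (2/7)Q = 59/6 + (1/6)Q gives Q* = 625 and P* = 114.
With the subsidy, sellers receive Ps = Pb + 38 for each unit, where Pb is the price buyers pay.
On the curves, Pb = 2048/7 - (2/7)Q and Ps = 59/6 + (1/6)Q; the wedge Ps − Pb = 38 gives 59/6 + (1/6)Q − (2048/7 - (2/7)Q) = 38, so Q' = 709.
Then Pb = 2048/7 − (2/7)·709 = 90 and Ps = 59/6 + (1/6)·709 = 128.
Buyers' price falls by P* − Pb = 114 − 90 = 24; sellers' price rises by Ps − P* = 128 − 114 = 14.
So producers capture 14/38 = 7/19 of each unit of subsidy.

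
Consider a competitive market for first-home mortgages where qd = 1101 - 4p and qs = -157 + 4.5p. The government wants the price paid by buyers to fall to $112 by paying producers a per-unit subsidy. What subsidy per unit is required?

At a buyer price of 112, quantity demanded is 1101 − 4·112 = 653.
Sellers supply 653 only when they receive ps with -157 + 4.5·ps = 653, i.e. ps = 180.
s = ps − pb = 180 − 112 = 68.

Required subsidy s = $68 per unit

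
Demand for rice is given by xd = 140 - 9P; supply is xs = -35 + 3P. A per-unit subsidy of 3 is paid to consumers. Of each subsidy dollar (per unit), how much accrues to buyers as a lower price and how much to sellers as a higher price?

Pre-subsidy: 140 - 9P = -35 + 3P gives P* = 175/12, x* = 8.75.
With the rebate, buyers effectively pay Pb = Ps − 3, where Ps is the price sellers receive.
Demand in terms of Ps becomes xd = 140 − 9(Ps − 3) = 167 - 9Ps. Setting this equal to supply: 167 - 9Ps = -35 + 3Ps, so Ps = 101/6.
Buyers pay Pb = 101/6 − 3 = 83/6; x' = -35 + 3·(101/6) = 15.5.
Buyers' price falls by P* − Pb = 175/12 − 83/6 = 0.75; sellers' price rises by Ps − P* = 101/6 − 175/12 = 2.25.

Buyers gain 0.75 per unit; sellers gain 2.25 per unit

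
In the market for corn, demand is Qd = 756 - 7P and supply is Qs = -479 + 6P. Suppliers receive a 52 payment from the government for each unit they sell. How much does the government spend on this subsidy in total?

Government cost = 13468

Pre-subsidy: 756 - 7P = -479 + 6P gives P* = 95, Q* = 91.
With the subsidy, sellers receive Ps = Pb + 52 for each unit, where Pb is the price buyers pay.
Supply in terms of Pb becomes Qs = -479 + 6(Pb + 52) = -167 + 6Pb. Setting this equal to demand: 756 - 7Pb = -167 + 6Pb, so Pb = 71.
Sellers receive Ps = 71 + 52 = 123; Q' = 756 − 7·71 = 259.
Government outlay = subsidy × quantity = 52 × 259 = 13468.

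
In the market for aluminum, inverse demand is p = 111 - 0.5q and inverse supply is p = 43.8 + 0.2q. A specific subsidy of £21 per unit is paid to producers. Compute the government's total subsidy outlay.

Government cost = £2646

Pre-subsidy: 111 - 0.5q = 43.8 + 0.2q gives q* = 96 and p* = 63.
With the subsidy, sellers receive ps = pb + 21 for each unit, where pb is the price buyers pay.
On the curves, pb = 111 - 0.5q and ps = 43.8 + 0.2q; the wedge ps − pb = 21 gives 43.8 + 0.2q − (111 - 0.5q) = 21, so q' = 126.
Then pb = 111 − 0.5·126 = 48 and ps = 43.8 + 0.2·126 = 69.
Government outlay = subsidy × quantity = 21 × 126 = 2646.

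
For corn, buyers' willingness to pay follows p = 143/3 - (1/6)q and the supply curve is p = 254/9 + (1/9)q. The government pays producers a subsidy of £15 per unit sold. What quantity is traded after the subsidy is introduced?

q' = 124

Pre-subsidy: 143/3 - (1/6)q = 254/9 + (1/9)q gives q* = 70 and p* = 36.
With the subsidy, sellers receive ps = pb + 15 for each unit, where pb is the price buyers pay.
On the curves, pb = 143/3 - (1/6)q and ps = 254/9 + (1/9)q; the wedge ps − pb = 15 gives 254/9 + (1/9)q − (143/3 - (1/6)q) = 15, so q' = 124.
Then pb = 143/3 − (1/6)·124 = 27 and ps = 254/9 + (1/9)·124 = 42.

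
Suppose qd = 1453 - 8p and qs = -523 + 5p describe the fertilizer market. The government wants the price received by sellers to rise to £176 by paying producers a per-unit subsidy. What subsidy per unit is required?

At a seller price of 176, quantity supplied is -523 + 5·176 = 357.
Buyers absorb 357 only when they pay pb with 1453 − 8·pb = 357, i.e. pb = 137.
s = ps − pb = 176 − 137 = 39.

Required subsidy s = £39 per unit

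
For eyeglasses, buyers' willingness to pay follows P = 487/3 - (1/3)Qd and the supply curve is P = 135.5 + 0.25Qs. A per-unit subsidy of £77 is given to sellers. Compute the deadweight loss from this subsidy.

Deadweight loss = £5082

Pre-subsidy: 487/3 - (1/3)Q = 135.5 + 0.25Q gives Q* = 46 and P* = 147.
With the subsidy, sellers receive Ps = Pb + 77 for each unit, where Pb is the price buyers pay.
On the curves, Pb = 487/3 - (1/3)Q and Ps = 135.5 + 0.25Q; the wedge Ps − Pb = 77 gives 135.5 + 0.25Q − (487/3 - (1/3)Q) = 77, so Q' = 178.
Then Pb = 487/3 − (1/3)·178 = 103 and Ps = 135.5 + 0.25·178 = 180.
The subsidy expands output by 178 − 46 = 132 past the efficient level; on those units the gap between marginal cost and willingness to pay runs from 0 up to 77.
DWL = ½ × 77 × 132 = 5082.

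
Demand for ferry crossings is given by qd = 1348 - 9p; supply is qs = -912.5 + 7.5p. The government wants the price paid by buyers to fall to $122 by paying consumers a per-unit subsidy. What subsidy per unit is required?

Required subsidy s = $33 per unit

At a buyer price of 122, quantity demanded is 1348 − 9·122 = 250.
Sellers supply 250 only when they receive ps with -912.5 + 7.5·ps = 250, i.e. ps = 155.
s = ps − pb = 155 − 122 = 33.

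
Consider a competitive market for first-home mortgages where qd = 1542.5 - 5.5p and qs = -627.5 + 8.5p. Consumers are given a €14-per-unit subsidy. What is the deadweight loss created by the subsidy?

Pre-subsidy: 1542.5 - 5.5p = -627.5 + 8.5p gives p* = 155, q* = 690.
With the rebate, buyers effectively pay pb = ps − 14, where ps is the price sellers receive.
Demand in terms of ps becomes qd = 1542.5 − 5.5(ps − 14) = 1619.5 - 5.5ps. Setting this equal to supply: 1619.5 - 5.5ps = -627.5 + 8.5ps, so ps = 160.5.
Buyers pay pb = 160.5 − 14 = 146.5; q' = -627.5 + 8.5·160.5 = 736.75.
The subsidy expands output by 736.75 − 690 = 46.75 past the efficient level; on those units the gap between marginal cost and willingness to pay runs from 0 up to 14.
DWL = ½ × 14 × 46.75 = 327.25.

Deadweight loss = €327.25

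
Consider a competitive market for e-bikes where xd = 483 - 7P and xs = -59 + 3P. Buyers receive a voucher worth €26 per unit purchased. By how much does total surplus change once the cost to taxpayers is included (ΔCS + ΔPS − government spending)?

Pre-subsidy: 483 - 7P = -59 + 3P gives P* = 54.2, x* = 103.6.
With the rebate, buyers effectively pay Pb = Ps − 26, where Ps is the price sellers receive.
Demand in terms of Ps becomes xd = 483 − 7(Ps − 26) = 665 - 7Ps. Setting this equal to supply: 665 - 7Ps = -59 + 3Ps, so Ps = 72.4.
Buyers pay Pb = 72.4 − 26 = 46.4; x' = -59 + 3·72.4 = 158.2.
ΔCS = ½(103.6 + 158.2)(54.2 − 46.4) = 1021.02; ΔPS = ½(103.6 + 158.2)(72.4 − 54.2) = 2382.38.
Government spending = 26 × 158.2 = 4113.2.
Net change = 1021.02 + 2382.38 − 4113.2 = -709.8. The loss equals the DWL triangle ½·26·54.6.

Net change in total surplus = -€709.8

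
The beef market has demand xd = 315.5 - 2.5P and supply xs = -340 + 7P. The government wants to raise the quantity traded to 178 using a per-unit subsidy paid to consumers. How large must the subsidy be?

Required subsidy s = 19 per unit

At x = 178, invert demand for the buyer price: Pb = (315.5 − 178)/2.5 = 55; invert supply for the seller price: Ps = (178 − (-340))/7 = 74.
The subsidy must fill the gap: s = Ps − Pb = 74 − 55 = 19.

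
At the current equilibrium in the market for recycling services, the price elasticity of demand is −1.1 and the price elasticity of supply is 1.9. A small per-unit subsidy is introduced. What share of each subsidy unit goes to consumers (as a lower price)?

Consumer share = 19/30

For a small subsidy around the equilibrium, the benefit split depends on the relative slopes, which at a point are proportional to the elasticities.
Buyer share = εs/(εs + |εd|) = 1.9/(1.9 + 1.1) = 19/30; seller share = |εd|/(εs + |εd|) = 11/30.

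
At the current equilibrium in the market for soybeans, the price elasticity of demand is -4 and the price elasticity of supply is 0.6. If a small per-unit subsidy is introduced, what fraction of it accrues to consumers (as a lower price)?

For a small subsidy around the equilibrium, the benefit split depends on the relative slopes, which at a point are proportional to the elasticities.
Buyer share = εs/(εs + |εd|) = 0.6/(0.6 + 4) = 3/23; seller share = |εd|/(εs + |εd|) = 20/23.

Consumer share = 3/23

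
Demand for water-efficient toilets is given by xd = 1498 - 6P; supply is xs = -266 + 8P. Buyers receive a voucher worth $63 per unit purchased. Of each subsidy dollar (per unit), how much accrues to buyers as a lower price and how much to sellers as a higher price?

Buyers gain $36 per unit; sellers gain $27 per unit

Pre-subsidy: 1498 - 6P = -266 + 8P gives P* = 126, x* = 742.
With the rebate, buyers effectively pay Pb = Ps − 63, where Ps is the price sellers receive.
Demand in terms of Ps becomes xd = 1498 − 6(Ps − 63) = 1876 - 6Ps. Setting this equal to supply: 1876 - 6Ps = -266 + 8Ps, so Ps = 153.
Buyers pay Pb = 153 − 63 = 90; x' = -266 + 8·153 = 958.
Buyers' price falls by P* − Pb = 126 − 90 = 36; sellers' price rises by Ps − P* = 153 − 126 = 27.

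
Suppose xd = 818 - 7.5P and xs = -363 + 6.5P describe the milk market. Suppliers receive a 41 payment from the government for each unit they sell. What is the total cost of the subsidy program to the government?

Government cost = 753293/56

Pre-subsidy: 818 - 7.5P = -363 + 6.5P gives P* = 1181/14, x* = 5189/28.
With the subsidy, sellers receive Ps = Pb + 41 for each unit, where Pb is the price buyers pay.
Supply in terms of Pb becomes xs = -363 + 6.5(Pb + 41) = -96.5 + 6.5Pb. Setting this equal to demand: 818 - 7.5Pb = -96.5 + 6.5Pb, so Pb = 1829/28.
Sellers receive Ps = 1829/28 + 41 = 2977/28; x' = 818 − 7.5·(1829/28) = 18373/56.
Government outlay = subsidy × quantity = 41 × 18373/56 = 753293/56.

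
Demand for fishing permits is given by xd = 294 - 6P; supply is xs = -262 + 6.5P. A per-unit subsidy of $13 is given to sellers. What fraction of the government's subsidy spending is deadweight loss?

DWL / government spending = 169/564

Pre-subsidy: 294 - 6P = -262 + 6.5P gives P* = 44.48, x* = 27.12.
With the subsidy, sellers receive Ps = Pb + 13 for each unit, where Pb is the price buyers pay.
Supply in terms of Pb becomes xs = -262 + 6.5(Pb + 13) = -177.5 + 6.5Pb. Setting this equal to demand: 294 - 6Pb = -177.5 + 6.5Pb, so Pb = 37.72.
Sellers receive Ps = 37.72 + 13 = 50.72; x' = 294 − 6·37.72 = 67.68.
ΔCS = ½(27.12 + 67.68)(44.48 − 37.72) = 320.424; ΔPS = ½(27.12 + 67.68)(50.72 − 44.48) = 295.776.
Government spending = 13 × 67.68 = 879.84.
DWL = ½ × 13 × (67.68 − 27.12) = 263.64; fraction = 263.64 / 879.84 = 169/564.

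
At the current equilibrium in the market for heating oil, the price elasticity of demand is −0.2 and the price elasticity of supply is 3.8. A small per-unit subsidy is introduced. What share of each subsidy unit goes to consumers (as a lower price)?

For a small subsidy around the equilibrium, the benefit split depends on the relative slopes, which at a point are proportional to the elasticities.
Buyer share = εs/(εs + |εd|) = 3.8/(3.8 + 0.2) = 0.95; seller share = |εd|/(εs + |εd|) = 0.05.

Consumer share = 0.95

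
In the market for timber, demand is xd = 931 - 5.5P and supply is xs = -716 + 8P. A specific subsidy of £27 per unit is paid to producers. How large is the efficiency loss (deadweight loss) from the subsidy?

Deadweight loss = £1188

Pre-subsidy: 931 - 5.5P = -716 + 8P gives P* = 122, x* = 260.
With the subsidy, sellers receive Ps = Pb + 27 for each unit, where Pb is the price buyers pay.
Supply in terms of Pb becomes xs = -716 + 8(Pb + 27) = -500 + 8Pb. Setting this equal to demand: 931 - 5.5Pb = -500 + 8Pb, so Pb = 106.
Sellers receive Ps = 106 + 27 = 133; x' = 931 − 5.5·106 = 348.
The subsidy expands output by 348 − 260 = 88 past the efficient level; on those units the gap between marginal cost and willingness to pay runs from 0 up to 27.
DWL = ½ × 27 × 88 = 1188.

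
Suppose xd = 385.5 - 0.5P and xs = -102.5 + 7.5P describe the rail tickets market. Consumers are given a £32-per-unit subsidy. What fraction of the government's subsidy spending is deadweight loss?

DWL / government spending = 3/148

Pre-subsidy: 385.5 - 0.5P = -102.5 + 7.5P gives P* = 61, x* = 355.
With the rebate, buyers effectively pay Pb = Ps − 32, where Ps is the price sellers receive.
Demand in terms of Ps becomes xd = 385.5 − 0.5(Ps − 32) = 401.5 - 0.5Ps. Setting this equal to supply: 401.5 - 0.5Ps = -102.5 + 7.5Ps, so Ps = 63.
Buyers pay Pb = 63 − 32 = 31; x' = -102.5 + 7.5·63 = 370.
ΔCS = ½(355 + 370)(61 − 31) = 10875; ΔPS = ½(355 + 370)(63 − 61) = 725.
Government spending = 32 × 370 = 11840.
DWL = ½ × 32 × (370 − 355) = 240; fraction = 240 / 11840 = 3/148.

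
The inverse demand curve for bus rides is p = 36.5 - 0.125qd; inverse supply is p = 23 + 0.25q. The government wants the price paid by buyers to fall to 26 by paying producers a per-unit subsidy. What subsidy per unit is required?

At a buyer price of 26, quantity demanded is 292 − 8·26 = 84.
Sellers supply 84 only when they receive ps = 23 + 0.25·84 = 44.
s = ps − pb = 44 − 26 = 18.

Required subsidy s = 18 per unit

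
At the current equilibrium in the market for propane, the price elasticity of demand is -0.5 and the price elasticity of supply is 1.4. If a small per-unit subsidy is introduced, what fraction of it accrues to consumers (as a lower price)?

Consumer share = 14/19

For a small subsidy around the equilibrium, the benefit split depends on the relative slopes, which at a point are proportional to the elasticities.
Buyer share = εs/(εs + |εd|) = 1.4/(1.4 + 0.5) = 14/19; seller share = |εd|/(εs + |εd|) = 5/19.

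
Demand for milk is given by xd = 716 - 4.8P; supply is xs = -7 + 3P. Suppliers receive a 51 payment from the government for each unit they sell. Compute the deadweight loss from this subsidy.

Pre-subsidy: 716 - 4.8P = -7 + 3P gives P* = 1205/13, x* = 3524/13.
With the subsidy, sellers receive Ps = Pb + 51 for each unit, where Pb is the price buyers pay.
Supply in terms of Pb becomes xs = -7 + 3(Pb + 51) = 146 + 3Pb. Setting this equal to demand: 716 - 4.8Pb = 146 + 3Pb, so Pb = 950/13.
Sellers receive Ps = 950/13 + 51 = 1613/13; x' = 716 − 4.8·(950/13) = 4748/13.
The subsidy expands output by 4748/13 − 3524/13 = 1224/13 past the efficient level; on those units the gap between marginal cost and willingness to pay runs from 0 up to 51.
DWL = ½ × 51 × 1224/13 = 31212/13.

Deadweight loss = 31212/13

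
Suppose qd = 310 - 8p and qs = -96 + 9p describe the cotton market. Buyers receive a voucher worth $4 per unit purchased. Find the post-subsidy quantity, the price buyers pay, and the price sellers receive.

Pre-subsidy: 310 - 8p = -96 + 9p gives p* = 406/17, q* = 2022/17.
With the rebate, buyers effectively pay pb = ps − 4, where ps is the price sellers receive.
Demand in terms of ps becomes qd = 310 − 8(ps − 4) = 342 - 8ps. Setting this equal to supply: 342 - 8ps = -96 + 9ps, so ps = 438/17.
Buyers pay pb = 438/17 − 4 = 370/17; q' = -96 + 9·(438/17) = 2310/17.

q' = 2310/17; buyers pay 370/17; sellers receive 438/17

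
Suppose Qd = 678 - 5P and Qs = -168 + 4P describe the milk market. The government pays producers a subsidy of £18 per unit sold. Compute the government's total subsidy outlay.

Government cost = £4464

Pre-subsidy: 678 - 5P = -168 + 4P gives P* = 94, Q* = 208.
With the subsidy, sellers receive Ps = Pb + 18 for each unit, where Pb is the price buyers pay.
Supply in terms of Pb becomes Qs = -168 + 4(Pb + 18) = -96 + 4Pb. Setting this equal to demand: 678 - 5Pb = -96 + 4Pb, so Pb = 86.
Sellers receive Ps = 86 + 18 = 104; Q' = 678 − 5·86 = 248.
Government outlay = subsidy × quantity = 18 × 248 = 4464.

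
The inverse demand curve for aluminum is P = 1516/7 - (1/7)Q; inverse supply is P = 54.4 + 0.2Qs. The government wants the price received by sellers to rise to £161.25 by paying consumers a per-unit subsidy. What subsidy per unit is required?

At a seller price of 161.25, quantity supplied is -272 + 5·161.25 = 534.25.
Buyers absorb 534.25 only when they pay Pb = 1516/7 − (1/7)·534.25 = 140.25.
s = Ps − Pb = 161.25 − 140.25 = 21.

Required subsidy s = £21 per unit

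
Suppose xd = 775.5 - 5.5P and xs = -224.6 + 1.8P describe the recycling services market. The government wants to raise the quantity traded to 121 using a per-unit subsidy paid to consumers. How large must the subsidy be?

At x = 121, invert demand for the buyer price: Pb = (775.5 − 121)/5.5 = 119; invert supply for the seller price: Ps = (121 − (-224.6))/1.8 = 192.
The subsidy must fill the gap: s = Ps − Pb = 192 − 119 = 73.

Required subsidy s = 73 per unit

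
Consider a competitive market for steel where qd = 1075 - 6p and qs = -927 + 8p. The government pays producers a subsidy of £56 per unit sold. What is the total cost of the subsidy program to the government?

Pre-subsidy: 1075 - 6p = -927 + 8p gives p* = 143, q* = 217.
With the subsidy, sellers receive ps = pb + 56 for each unit, where pb is the price buyers pay.
Supply in terms of pb becomes qs = -927 + 8(pb + 56) = -479 + 8pb. Setting this equal to demand: 1075 - 6pb = -479 + 8pb, so pb = 111.
Sellers receive ps = 111 + 56 = 167; q' = 1075 − 6·111 = 409.
Government outlay = subsidy × quantity = 56 × 409 = 22904.

Government cost = £22904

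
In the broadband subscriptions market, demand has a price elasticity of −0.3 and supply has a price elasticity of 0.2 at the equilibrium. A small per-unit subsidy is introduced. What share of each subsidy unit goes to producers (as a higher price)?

For a small subsidy around the equilibrium, the benefit split depends on the relative slopes, which at a point are proportional to the elasticities.
Buyer share = εs/(εs + |εd|) = 0.2/(0.2 + 0.3) = 0.4; seller share = |εd|/(εs + |εd|) = 0.6.
So producers capture 0.6 of the subsidy.

Producer share = 0.6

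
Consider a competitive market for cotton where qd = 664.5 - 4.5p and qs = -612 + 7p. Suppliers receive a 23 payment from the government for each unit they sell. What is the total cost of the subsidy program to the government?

Government cost = 5244

Pre-subsidy: 664.5 - 4.5p = -612 + 7p gives p* = 111, q* = 165.
With the subsidy, sellers receive ps = pb + 23 for each unit, where pb is the price buyers pay.
Supply in terms of pb becomes qs = -612 + 7(pb + 23) = -451 + 7pb. Setting this equal to demand: 664.5 - 4.5pb = -451 + 7pb, so pb = 97.
Sellers receive ps = 97 + 23 = 120; q' = 664.5 − 4.5·97 = 228.
Government outlay = subsidy × quantity = 23 × 228 = 5244.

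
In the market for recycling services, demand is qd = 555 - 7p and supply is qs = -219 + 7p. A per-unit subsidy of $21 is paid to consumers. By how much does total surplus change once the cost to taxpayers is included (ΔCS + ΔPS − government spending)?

Net change in total surplus = -$771.75

Pre-subsidy: 555 - 7p = -219 + 7p gives p* = 387/7, q* = 168.
With the rebate, buyers effectively pay pb = ps − 21, where ps is the price sellers receive.
Demand in terms of ps becomes qd = 555 − 7(ps − 21) = 702 - 7ps. Setting this equal to supply: 702 - 7ps = -219 + 7ps, so ps = 921/14.
Buyers pay pb = 921/14 − 21 = 627/14; q' = -219 + 7·(921/14) = 241.5.
ΔCS = ½(168 + 241.5)(387/7 − 627/14) = 2149.875; ΔPS = ½(168 + 241.5)(921/14 − 387/7) = 2149.875.
Government spending = 21 × 241.5 = 5071.5.
Net change = 2149.875 + 2149.875 − 5071.5 = -771.75. The loss equals the DWL triangle ½·21·73.5.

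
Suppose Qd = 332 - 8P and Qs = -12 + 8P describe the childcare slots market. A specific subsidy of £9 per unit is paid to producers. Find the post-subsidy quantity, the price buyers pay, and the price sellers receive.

Pre-subsidy: 332 - 8P = -12 + 8P gives P* = 21.5, Q* = 160.
With the subsidy, sellers receive Ps = Pb + 9 for each unit, where Pb is the price buyers pay.
Supply in terms of Pb becomes Qs = -12 + 8(Pb + 9) = 60 + 8Pb. Setting this equal to demand: 332 - 8Pb = 60 + 8Pb, so Pb = 17.
Sellers receive Ps = 17 + 9 = 26; Q' = 332 − 8·17 = 196.

Q' = 196; buyers pay £17; sellers receive £26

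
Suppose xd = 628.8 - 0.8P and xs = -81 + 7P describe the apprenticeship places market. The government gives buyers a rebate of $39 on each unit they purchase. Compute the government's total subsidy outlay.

Government cost = $22776

Pre-subsidy: 628.8 - 0.8P = -81 + 7P gives P* = 91, x* = 556.
With the rebate, buyers effectively pay Pb = Ps − 39, where Ps is the price sellers receive.
Demand in terms of Ps becomes xd = 628.8 − 0.8(Ps − 39) = 660 - 0.8Ps. Setting this equal to supply: 660 - 0.8Ps = -81 + 7Ps, so Ps = 95.
Buyers pay Pb = 95 − 39 = 56; x' = -81 + 7·95 = 584.
Government outlay = subsidy × quantity = 39 × 584 = 22776.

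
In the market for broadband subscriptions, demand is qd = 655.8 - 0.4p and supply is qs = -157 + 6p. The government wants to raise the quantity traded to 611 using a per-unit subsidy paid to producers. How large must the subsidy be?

At q = 611, invert demand for the buyer price: pb = (655.8 − 611)/0.4 = 112; invert supply for the seller price: ps = (611 − (-157))/6 = 128.
The subsidy must fill the gap: s = ps − pb = 128 − 112 = 16.

Required subsidy s = 16 per unit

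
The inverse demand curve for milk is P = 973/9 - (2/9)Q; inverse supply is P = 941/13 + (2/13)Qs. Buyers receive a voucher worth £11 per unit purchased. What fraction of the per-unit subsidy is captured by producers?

Pre-subsidy: 973/9 - (2/9)Q = 941/13 + (2/13)Q gives Q* = 95 and P* = 87.
With the rebate, buyers effectively pay Pb = Ps − 11, where Ps is the price sellers receive.
On the curves, Pb = 973/9 - (2/9)Q and Ps = 941/13 + (2/13)Q; the wedge Ps − Pb = 11 gives 941/13 + (2/13)Q − (973/9 - (2/9)Q) = 11, so Q' = 124.25.
Then Pb = 973/9 − (2/9)·124.25 = 80.5 and Ps = 941/13 + (2/13)·124.25 = 91.5.
Buyers' price falls by P* − Pb = 87 − 80.5 = 6.5; sellers' price rises by Ps − P* = 91.5 − 87 = 4.5.
So producers capture 4.5/11 = 9/22 of each unit of subsidy.

Producer share = 9/22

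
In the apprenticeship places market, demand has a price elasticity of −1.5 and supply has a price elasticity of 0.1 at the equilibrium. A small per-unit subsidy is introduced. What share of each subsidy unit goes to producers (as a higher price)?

For a small subsidy around the equilibrium, the benefit split depends on the relative slopes, which at a point are proportional to the elasticities.
Buyer share = εs/(εs + |εd|) = 0.1/(0.1 + 1.5) = 0.0625; seller share = |εd|/(εs + |εd|) = 0.9375.
So producers capture 0.9375 of the subsidy.

Producer share = 0.9375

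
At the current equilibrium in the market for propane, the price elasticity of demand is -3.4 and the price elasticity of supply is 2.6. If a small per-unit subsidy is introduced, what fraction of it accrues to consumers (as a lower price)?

Consumer share = 13/30

For a small subsidy around the equilibrium, the benefit split depends on the relative slopes, which at a point are proportional to the elasticities.
Buyer share = εs/(εs + |εd|) = 2.6/(2.6 + 3.4) = 13/30; seller share = |εd|/(εs + |εd|) = 17/30.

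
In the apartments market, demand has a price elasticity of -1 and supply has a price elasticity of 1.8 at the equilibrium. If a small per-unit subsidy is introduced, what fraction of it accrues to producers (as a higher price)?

Producer share = 5/14

For a small subsidy around the equilibrium, the benefit split depends on the relative slopes, which at a point are proportional to the elasticities.
Buyer share = εs/(εs + |εd|) = 1.8/(1.8 + 1) = 9/14; seller share = |εd|/(εs + |εd|) = 5/14.
So producers capture 5/14 of the subsidy.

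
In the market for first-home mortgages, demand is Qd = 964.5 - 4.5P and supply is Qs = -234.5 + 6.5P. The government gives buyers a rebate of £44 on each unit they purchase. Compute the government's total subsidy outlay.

Government cost = £26004

Pre-subsidy: 964.5 - 4.5P = -234.5 + 6.5P gives P* = 109, Q* = 474.
With the rebate, buyers effectively pay Pb = Ps − 44, where Ps is the price sellers receive.
Demand in terms of Ps becomes Qd = 964.5 − 4.5(Ps − 44) = 1162.5 - 4.5Ps. Setting this equal to supply: 1162.5 - 4.5Ps = -234.5 + 6.5Ps, so Ps = 127.
Buyers pay Pb = 127 − 44 = 83; Q' = -234.5 + 6.5·127 = 591.
Government outlay = subsidy × quantity = 44 × 591 = 26004.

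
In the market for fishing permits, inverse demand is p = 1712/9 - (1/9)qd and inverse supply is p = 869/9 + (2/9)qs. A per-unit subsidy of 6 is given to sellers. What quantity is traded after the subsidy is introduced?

Pre-subsidy: 1712/9 - (1/9)q = 869/9 + (2/9)q gives q* = 281 and p* = 159.
With the subsidy, sellers receive ps = pb + 6 for each unit, where pb is the price buyers pay.
On the curves, pb = 1712/9 - (1/9)q and ps = 869/9 + (2/9)q; the wedge ps − pb = 6 gives 869/9 + (2/9)q − (1712/9 - (1/9)q) = 6, so q' = 299.
Then pb = 1712/9 − (1/9)·299 = 157 and ps = 869/9 + (2/9)·299 = 163.

q' = 299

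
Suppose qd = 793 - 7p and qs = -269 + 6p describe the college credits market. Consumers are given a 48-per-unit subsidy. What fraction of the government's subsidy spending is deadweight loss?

DWL / government spending = 1008/4891

Pre-subsidy: 793 - 7p = -269 + 6p gives p* = 1062/13, q* = 2875/13.
With the rebate, buyers effectively pay pb = ps − 48, where ps is the price sellers receive.
Demand in terms of ps becomes qd = 793 − 7(ps − 48) = 1129 - 7ps. Setting this equal to supply: 1129 - 7ps = -269 + 6ps, so ps = 1398/13.
Buyers pay pb = 1398/13 − 48 = 774/13; q' = -269 + 6·(1398/13) = 4891/13.
ΔCS = ½(2875/13 + 4891/13)(1062/13 − 774/13) = 1118304/169; ΔPS = ½(2875/13 + 4891/13)(1398/13 − 1062/13) = 1304688/169.
Government spending = 48 × 4891/13 = 234768/13.
DWL = ½ × 48 × (4891/13 − 2875/13) = 48384/13; fraction = (48384/13) / (234768/13) = 1008/4891.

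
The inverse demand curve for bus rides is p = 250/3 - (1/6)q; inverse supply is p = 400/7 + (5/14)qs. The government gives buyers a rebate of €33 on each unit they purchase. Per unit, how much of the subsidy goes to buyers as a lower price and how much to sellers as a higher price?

Buyers gain €10.5 per unit; sellers gain €22.5 per unit

Pre-subsidy: 250/3 - (1/6)q = 400/7 + (5/14)q gives q* = 50 and p* = 75.
With the rebate, buyers effectively pay pb = ps − 33, where ps is the price sellers receive.
On the curves, pb = 250/3 - (1/6)q and ps = 400/7 + (5/14)q; the wedge ps − pb = 33 gives 400/7 + (5/14)q − (250/3 - (1/6)q) = 33, so q' = 113.
Then pb = 250/3 − (1/6)·113 = 64.5 and ps = 400/7 + (5/14)·113 = 97.5.
Buyers' price falls by p* − pb = 75 − 64.5 = 10.5; sellers' price rises by ps − p* = 97.5 − 75 = 22.5.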